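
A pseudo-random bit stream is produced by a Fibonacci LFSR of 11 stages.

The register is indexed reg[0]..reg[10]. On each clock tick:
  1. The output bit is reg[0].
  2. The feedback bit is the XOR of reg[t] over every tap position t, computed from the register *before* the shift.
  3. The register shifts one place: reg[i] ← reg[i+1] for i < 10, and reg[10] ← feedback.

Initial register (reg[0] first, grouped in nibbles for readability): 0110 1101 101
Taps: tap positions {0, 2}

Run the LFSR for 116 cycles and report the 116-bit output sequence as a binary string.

step | reg (before) | out | fb
   0 | 01101101101 | 0 | 1
   1 | 11011011011 | 1 | 1
   2 | 10110110111 | 1 | 0
   3 | 01101101110 | 0 | 1
   4 | 11011011101 | 1 | 1
   5 | 10110111011 | 1 | 0
   6 | 01101110110 | 0 | 1
   7 | 11011101101 | 1 | 1
   8 | 10111011011 | 1 | 0
   9 | 01110110110 | 0 | 1
  10 | 11101101101 | 1 | 0
  11 | 11011011010 | 1 | 1
  12 | 10110110101 | 1 | 0
  13 | 01101101010 | 0 | 1
  14 | 11011010101 | 1 | 1
  15 | 10110101011 | 1 | 0
  16 | 01101010110 | 0 | 1
  17 | 11010101101 | 1 | 1
  18 | 10101011011 | 1 | 0
  19 | 01010110110 | 0 | 0
  20 | 10101101100 | 1 | 0
  21 | 01011011000 | 0 | 0
  22 | 10110110000 | 1 | 0
  23 | 01101100000 | 0 | 1
  24 | 11011000001 | 1 | 1
  25 | 10110000011 | 1 | 0
  26 | 01100000110 | 0 | 1
  27 | 11000001101 | 1 | 1
  28 | 10000011011 | 1 | 1
  29 | 00000110111 | 0 | 0
  30 | 00001101110 | 0 | 0
  31 | 00011011100 | 0 | 0
  32 | 00110111000 | 0 | 1
  33 | 01101110001 | 0 | 1
  34 | 11011100011 | 1 | 1
  35 | 10111000111 | 1 | 0
  36 | 01110001110 | 0 | 1
  37 | 11100011101 | 1 | 0
  38 | 11000111010 | 1 | 1
  39 | 10001110101 | 1 | 1
  40 | 00011101011 | 0 | 0
  41 | 00111010110 | 0 | 1
  42 | 01110101101 | 0 | 1
  43 | 11101011011 | 1 | 0
  44 | 11010110110 | 1 | 1
  45 | 10101101101 | 1 | 0
  46 | 01011011010 | 0 | 0
  47 | 10110110100 | 1 | 0
  48 | 01101101000 | 0 | 1
  49 | 11011010001 | 1 | 1
  50 | 10110100011 | 1 | 0
  51 | 01101000110 | 0 | 1
  52 | 11010001101 | 1 | 1
  53 | 10100011011 | 1 | 0
  54 | 01000110110 | 0 | 0
  55 | 10001101100 | 1 | 1
  56 | 00011011001 | 0 | 0
  57 | 00110110010 | 0 | 1
  58 | 01101100101 | 0 | 1
  59 | 11011001011 | 1 | 1
  60 | 10110010111 | 1 | 0
  61 | 01100101110 | 0 | 1
  62 | 11001011101 | 1 | 1
  63 | 10010111011 | 1 | 1
  64 | 00101110111 | 0 | 1
  65 | 01011101111 | 0 | 0
  66 | 10111011110 | 1 | 0
  67 | 01110111100 | 0 | 1
  68 | 11101111001 | 1 | 0
  69 | 11011110010 | 1 | 1
  70 | 10111100101 | 1 | 0
  71 | 01111001010 | 0 | 1
  72 | 11110010101 | 1 | 0
  73 | 11100101010 | 1 | 0
  74 | 11001010100 | 1 | 1
  75 | 10010101001 | 1 | 1
  76 | 00101010011 | 0 | 1
  77 | 01010100111 | 0 | 0
  78 | 10101001110 | 1 | 0
  79 | 01010011100 | 0 | 0
  80 | 10100111000 | 1 | 0
  81 | 01001110000 | 0 | 0
  82 | 10011100000 | 1 | 1
  83 | 00111000001 | 0 | 1
  84 | 01110000011 | 0 | 1
  85 | 11100000111 | 1 | 0
  86 | 11000001110 | 1 | 1
  87 | 10000011101 | 1 | 1
  88 | 00000111011 | 0 | 0
  89 | 00001110110 | 0 | 0
  90 | 00011101100 | 0 | 0
  91 | 00111011000 | 0 | 1
  92 | 01110110001 | 0 | 1
  93 | 11101100011 | 1 | 0
  94 | 11011000110 | 1 | 1
  95 | 10110001101 | 1 | 0
  96 | 01100011010 | 0 | 1
  97 | 11000110101 | 1 | 1
  98 | 10001101011 | 1 | 1
  99 | 00011010111 | 0 | 0
 100 | 00110101110 | 0 | 1
 101 | 01101011101 | 0 | 1
 102 | 11010111011 | 1 | 1
 103 | 10101110111 | 1 | 0
 104 | 01011101110 | 0 | 0
 105 | 10111011100 | 1 | 0
 106 | 01110111000 | 0 | 1
 107 | 11101110001 | 1 | 0
 108 | 11011100010 | 1 | 1
 109 | 10111000101 | 1 | 0
 110 | 01110001010 | 0 | 1
 111 | 11100010101 | 1 | 0
 112 | 11000101010 | 1 | 1
 113 | 10001010101 | 1 | 1
 114 | 00010101011 | 0 | 0
 115 | 00101010110 | 0 | 1

01101101101110110110101011011000001101110001110101101101000110110010111011110010101001110000011101100011010111011100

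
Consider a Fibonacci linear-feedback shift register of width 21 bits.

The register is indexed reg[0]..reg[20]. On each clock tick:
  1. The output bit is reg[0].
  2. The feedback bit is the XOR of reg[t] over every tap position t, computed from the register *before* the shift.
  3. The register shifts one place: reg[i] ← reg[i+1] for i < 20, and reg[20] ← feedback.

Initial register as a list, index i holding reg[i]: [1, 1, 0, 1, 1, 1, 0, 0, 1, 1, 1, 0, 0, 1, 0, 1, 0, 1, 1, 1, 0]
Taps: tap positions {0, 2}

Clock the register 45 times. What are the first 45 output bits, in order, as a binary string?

110111001110010101110101011110111000010100000

step | reg (before) | out | fb
   0 | 110111001110010101110 | 1 | 1
   1 | 101110011100101011101 | 1 | 0
   2 | 011100111001010111010 | 0 | 1
   3 | 111001110010101110101 | 1 | 0
   4 | 110011100101011101010 | 1 | 1
   5 | 100111001010111010101 | 1 | 1
   6 | 001110010101110101011 | 0 | 1
   7 | 011100101011101010111 | 0 | 1
   8 | 111001010111010101111 | 1 | 0
   9 | 110010101110101011110 | 1 | 1
  10 | 100101011101010111101 | 1 | 1
  11 | 001010111010101111011 | 0 | 1
  12 | 010101110101011110111 | 0 | 0
  13 | 101011101010111101110 | 1 | 0
  14 | 010111010101111011100 | 0 | 0
  15 | 101110101011110111000 | 1 | 0
  16 | 011101010111101110000 | 0 | 1
  17 | 111010101111011100001 | 1 | 0
  18 | 110101011110111000010 | 1 | 1
  19 | 101010111101110000101 | 1 | 0
  20 | 010101111011100001010 | 0 | 0
  21 | 101011110111000010100 | 1 | 0
  22 | 010111101110000101000 | 0 | 0
  23 | 101111011100001010000 | 1 | 0
  24 | 011110111000010100000 | 0 | 1
  25 | 111101110000101000001 | 1 | 0
  26 | 111011100001010000010 | 1 | 0
  27 | 110111000010100000100 | 1 | 1
  28 | 101110000101000001001 | 1 | 0
  29 | 011100001010000010010 | 0 | 1
  30 | 111000010100000100101 | 1 | 0
  31 | 110000101000001001010 | 1 | 1
  32 | 100001010000010010101 | 1 | 1
  33 | 000010100000100101011 | 0 | 0
  34 | 000101000001001010110 | 0 | 0
  35 | 001010000010010101100 | 0 | 1
  36 | 010100000100101011001 | 0 | 0
  37 | 101000001001010110010 | 1 | 0
  38 | 010000010010101100100 | 0 | 0
  39 | 100000100101011001000 | 1 | 1
  40 | 000001001010110010001 | 0 | 0
  41 | 000010010101100100010 | 0 | 0
  42 | 000100101011001000100 | 0 | 0
  43 | 001001010110010001000 | 0 | 1
  44 | 010010101100100010001 | 0 | 0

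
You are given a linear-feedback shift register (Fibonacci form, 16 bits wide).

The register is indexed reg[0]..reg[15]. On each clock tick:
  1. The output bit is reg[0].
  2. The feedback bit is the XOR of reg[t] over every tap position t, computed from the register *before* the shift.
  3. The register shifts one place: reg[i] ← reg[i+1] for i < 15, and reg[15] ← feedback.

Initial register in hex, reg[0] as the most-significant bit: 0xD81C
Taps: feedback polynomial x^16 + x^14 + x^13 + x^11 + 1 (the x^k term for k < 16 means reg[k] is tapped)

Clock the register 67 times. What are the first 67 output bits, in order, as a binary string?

tick  register→output (feedback)
  0  1101100000011100→1 (1)
  1  1011000000111001→1 (0)
  2  0110000001110010→0 (0)
  3  1100000011100100→1 (0)
  4  1000000111001000→1 (1)
  5  0000001110010001→0 (1)
  6  0000011100100011→0 (1)
  7  0000111001000111→0 (0)
  8  0001110010001110→0 (0)
  9  0011100100011100→0 (0)
 10  0111001000111000→0 (1)
 11  1110010001110001→1 (0)
 12  1100100011100010→1 (0)
 13  1001000111000100→1 (0)
 14  0010001110001000→0 (0)
 15  0100011100010000→0 (1)
 16  1000111000100001→1 (1)
 17  0001110001000011→0 (1)
 18  0011100010000111→0 (0)
 19  0111000100001110→0 (0)
 20  1110001000011100→1 (1)
 21  1100010000111001→1 (0)
 22  1000100001110010→1 (1)
 23  0001000011100101→0 (1)
 24  0010000111001011→0 (1)
 25  0100001110010111→0 (1)
 26  1000011100101111→1 (1)
 27  0000111001011111→0 (1)
 28  0001110010111111→0 (1)
 29  0011100101111111→0 (1)
 30  0111001011111111→0 (1)
 31  1110010111111111→1 (0)
 32  1100101111111110→1 (0)
 33  1001011111111100→1 (1)
 34  0010111111111001→0 (1)
 35  0101111111110011→0 (0)
 36  1011111111100110→1 (1)
 37  0111111111001101→0 (1)
 38  1111111110011011→1 (1)
 39  1111111100110111→1 (0)
 40  1111111001101110→1 (1)
 41  1111110011011101→1 (1)
 42  1111100110111011→1 (1)
 43  1111001101110111→1 (0)
 44  1110011011101110→1 (1)
 45  1100110111011101→1 (1)
 46  1001101110111011→1 (1)
 47  0011011101110111→0 (1)
 48  0110111011101111→0 (0)
 49  1101110111011110→1 (0)
 50  1011101110111100→1 (1)
 51  0111011101111001→0 (1)
 52  1110111011110011→1 (1)
 53  1101110111100111→1 (1)
 54  1011101111001111→1 (1)
 55  0111011110011111→0 (1)
 56  1110111100111111→1 (0)
 57  1101111001111110→1 (0)
 58  1011110011111100→1 (1)
 59  0111100111111001→0 (1)
 60  1111001111110011→1 (1)
 61  1110011111100111→1 (1)
 62  1100111111001111→1 (1)
 63  1001111110011111→1 (0)
 64  0011111100111110→0 (1)
 65  0111111001111101→0 (0)
 66  1111110011111010→1 (1)

1101100000011100100011100010000111001011111111100110111011101111001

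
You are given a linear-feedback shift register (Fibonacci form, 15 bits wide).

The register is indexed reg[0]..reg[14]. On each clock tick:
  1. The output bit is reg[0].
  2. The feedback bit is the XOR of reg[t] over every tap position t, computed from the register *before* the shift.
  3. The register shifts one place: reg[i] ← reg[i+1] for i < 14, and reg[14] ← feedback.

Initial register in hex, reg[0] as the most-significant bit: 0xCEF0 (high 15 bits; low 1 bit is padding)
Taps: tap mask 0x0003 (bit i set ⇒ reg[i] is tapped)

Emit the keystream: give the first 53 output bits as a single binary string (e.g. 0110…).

step | reg (before) | out | fb
   0 | 110011101111000 | 1 | 0
   1 | 100111011110000 | 1 | 1
   2 | 001110111100001 | 0 | 0
   3 | 011101111000010 | 0 | 1
   4 | 111011110000101 | 1 | 0
   5 | 110111100001010 | 1 | 0
   6 | 101111000010100 | 1 | 1
   7 | 011110000101001 | 0 | 1
   8 | 111100001010011 | 1 | 0
   9 | 111000010100110 | 1 | 0
  10 | 110000101001100 | 1 | 0
  11 | 100001010011000 | 1 | 1
  12 | 000010100110001 | 0 | 0
  13 | 000101001100010 | 0 | 0
  14 | 001010011000100 | 0 | 0
  15 | 010100110001000 | 0 | 1
  16 | 101001100010001 | 1 | 1
  17 | 010011000100011 | 0 | 1
  18 | 100110001000111 | 1 | 1
  19 | 001100010001111 | 0 | 0
  20 | 011000100011110 | 0 | 1
  21 | 110001000111101 | 1 | 0
  22 | 100010001111010 | 1 | 1
  23 | 000100011110101 | 0 | 0
  24 | 001000111101010 | 0 | 0
  25 | 010001111010100 | 0 | 1
  26 | 100011110101001 | 1 | 1
  27 | 000111101010011 | 0 | 0
  28 | 001111010100110 | 0 | 0
  29 | 011110101001100 | 0 | 1
  30 | 111101010011001 | 1 | 0
  31 | 111010100110010 | 1 | 0
  32 | 110101001100100 | 1 | 0
  33 | 101010011001000 | 1 | 1
  34 | 010100110010001 | 0 | 1
  35 | 101001100100011 | 1 | 1
  36 | 010011001000111 | 0 | 1
  37 | 100110010001111 | 1 | 1
  38 | 001100100011111 | 0 | 0
  39 | 011001000111110 | 0 | 1
  40 | 110010001111101 | 1 | 0
  41 | 100100011111010 | 1 | 1
  42 | 001000111110101 | 0 | 0
  43 | 010001111101010 | 0 | 1
  44 | 100011111010101 | 1 | 1
  45 | 000111110101011 | 0 | 0
  46 | 001111101010110 | 0 | 0
  47 | 011111010101100 | 0 | 1
  48 | 111110101011001 | 1 | 0
  49 | 111101010110010 | 1 | 0
  50 | 111010101100100 | 1 | 0
  51 | 110101011001000 | 1 | 0
  52 | 101010110010000 | 1 | 1

11001110111100001010011000100011110101001100100011111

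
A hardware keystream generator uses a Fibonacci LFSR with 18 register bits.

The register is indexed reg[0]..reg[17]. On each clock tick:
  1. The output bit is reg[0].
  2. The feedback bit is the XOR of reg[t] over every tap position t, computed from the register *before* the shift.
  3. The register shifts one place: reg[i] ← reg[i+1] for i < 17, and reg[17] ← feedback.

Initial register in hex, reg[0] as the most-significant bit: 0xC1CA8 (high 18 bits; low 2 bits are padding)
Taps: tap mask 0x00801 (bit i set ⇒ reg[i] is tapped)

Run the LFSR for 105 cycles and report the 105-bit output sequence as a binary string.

110000011100101010100101001110001101100011111111110010011010110010101011001111010101000001101111100010110

k : reg_k → out_k, fb_k
0: 110000011100101010 → 1, fb=1
1: 100000111001010101 → 1, fb=0
2: 000001110010101010 → 0, fb=0
3: 000011100101010100 → 0, fb=1
4: 000111001010101001 → 0, fb=0
5: 001110010101010010 → 0, fb=1
6: 011100101010100101 → 0, fb=0
7: 111001010101001010 → 1, fb=0
8: 110010101010010100 → 1, fb=1
9: 100101010100101001 → 1, fb=1
10: 001010101001010011 → 0, fb=1
11: 010101010010100111 → 0, fb=0
12: 101010100101001110 → 1, fb=0
13: 010101001010011100 → 0, fb=0
14: 101010010100111000 → 1, fb=1
15: 010100101001110001 → 0, fb=1
16: 101001010011100011 → 1, fb=0
17: 010010100111000110 → 0, fb=1
18: 100101001110001101 → 1, fb=1
19: 001010011100011011 → 0, fb=0
20: 010100111000110110 → 0, fb=0
21: 101001110001101100 → 1, fb=0
22: 010011100011011000 → 0, fb=1
23: 100111000110110001 → 1, fb=1
24: 001110001101100011 → 0, fb=1
25: 011100011011000111 → 0, fb=1
26: 111000110110001111 → 1, fb=1
27: 110001101100011111 → 1, fb=1
28: 100011011000111111 → 1, fb=1
29: 000110110001111111 → 0, fb=1
30: 001101100011111111 → 0, fb=1
31: 011011000111111111 → 0, fb=1
32: 110110001111111111 → 1, fb=0
33: 101100011111111110 → 1, fb=0
34: 011000111111111100 → 0, fb=1
35: 110001111111111001 → 1, fb=0
36: 100011111111110010 → 1, fb=0
37: 000111111111100100 → 0, fb=1
38: 001111111111001001 → 0, fb=1
39: 011111111110010011 → 0, fb=0
40: 111111111100100110 → 1, fb=1
41: 111111111001001101 → 1, fb=0
42: 111111110010011010 → 1, fb=1
43: 111111100100110101 → 1, fb=1
44: 111111001001101011 → 1, fb=0
45: 111110010011010110 → 1, fb=0
46: 111100100110101100 → 1, fb=1
47: 111001001101011001 → 1, fb=0
48: 110010011010110010 → 1, fb=1
49: 100100110101100101 → 1, fb=0
50: 001001101011001010 → 0, fb=1
51: 010011010110010101 → 0, fb=0
52: 100110101100101010 → 1, fb=1
53: 001101011001010101 → 0, fb=1
54: 011010110010101011 → 0, fb=0
55: 110101100101010110 → 1, fb=0
56: 101011001010101100 → 1, fb=1
57: 010110010101011001 → 0, fb=1
58: 101100101010110011 → 1, fb=1
59: 011001010101100111 → 0, fb=1
60: 110010101011001111 → 1, fb=0
61: 100101010110011110 → 1, fb=1
62: 001010101100111101 → 0, fb=0
63: 010101011001111010 → 0, fb=1
64: 101010110011110101 → 1, fb=0
65: 010101100111101010 → 0, fb=1
66: 101011001111010101 → 1, fb=0
67: 010110011110101010 → 0, fb=0
68: 101100111101010100 → 1, fb=0
69: 011001111010101000 → 0, fb=0
70: 110011110101010000 → 1, fb=0
71: 100111101010100000 → 1, fb=1
72: 001111010101000001 → 0, fb=1
73: 011110101010000011 → 0, fb=0
74: 111101010100000110 → 1, fb=1
75: 111010101000001101 → 1, fb=1
76: 110101010000011011 → 1, fb=1
77: 101010100000110111 → 1, fb=1
78: 010101000001101111 → 0, fb=1
79: 101010000011011111 → 1, fb=0
80: 010100000110111110 → 0, fb=0
81: 101000001101111100 → 1, fb=0
82: 010000011011111000 → 0, fb=1
83: 100000110111110001 → 1, fb=0
84: 000001101111100010 → 0, fb=1
85: 000011011111000101 → 0, fb=1
86: 000110111110001011 → 0, fb=0
87: 001101111100010110 → 0, fb=0
88: 011011111000101100 → 0, fb=0
89: 110111110001011000 → 1, fb=0
90: 101111100010110000 → 1, fb=1
91: 011111000101100001 → 0, fb=1
92: 111110001011000011 → 1, fb=0
93: 111100010110000110 → 1, fb=1
94: 111000101100001101 → 1, fb=1
95: 110001011000011011 → 1, fb=1
96: 100010110000110111 → 1, fb=1
97: 000101100001101111 → 0, fb=1
98: 001011000011011111 → 0, fb=1
99: 010110000110111111 → 0, fb=0
100: 101100001101111110 → 1, fb=0
101: 011000011011111100 → 0, fb=1
102: 110000110111111001 → 1, fb=0
103: 100001101111110010 → 1, fb=0
104: 000011011111100100 → 0, fb=1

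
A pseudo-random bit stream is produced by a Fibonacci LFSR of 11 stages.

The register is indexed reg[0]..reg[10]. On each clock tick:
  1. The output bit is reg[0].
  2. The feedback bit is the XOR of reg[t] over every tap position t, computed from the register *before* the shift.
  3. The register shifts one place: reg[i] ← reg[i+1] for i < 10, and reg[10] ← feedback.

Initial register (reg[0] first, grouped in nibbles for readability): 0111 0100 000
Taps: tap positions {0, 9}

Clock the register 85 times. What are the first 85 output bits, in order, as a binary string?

0111010000001101111111100011001100000111100000001100000000011111111111001100110010110

tick  register→output (feedback)
  0  01110100000→0 (0)
  1  11101000000→1 (1)
  2  11010000001→1 (1)
  3  10100000011→1 (0)
  4  01000000110→0 (1)
  5  10000001101→1 (1)
  6  00000011011→0 (1)
  7  00000110111→0 (1)
  8  00001101111→0 (1)
  9  00011011111→0 (1)
 10  00110111111→0 (1)
 11  01101111111→0 (1)
 12  11011111111→1 (0)
 13  10111111110→1 (0)
 14  01111111100→0 (0)
 15  11111111000→1 (1)
 16  11111110001→1 (1)
 17  11111100011→1 (0)
 18  11111000110→1 (0)
 19  11110001100→1 (1)
 20  11100011001→1 (1)
 21  11000110011→1 (0)
 22  10001100110→1 (0)
 23  00011001100→0 (0)
 24  00110011000→0 (0)
 25  01100110000→0 (0)
 26  11001100000→1 (1)
 27  10011000001→1 (1)
 28  00110000011→0 (1)
 29  01100000111→0 (1)
 30  11000001111→1 (0)
 31  10000011110→1 (0)
 32  00000111100→0 (0)
 33  00001111000→0 (0)
 34  00011110000→0 (0)
 35  00111100000→0 (0)
 36  01111000000→0 (0)
 37  11110000000→1 (1)
 38  11100000001→1 (1)
 39  11000000011→1 (0)
 40  10000000110→1 (0)
 41  00000001100→0 (0)
 42  00000011000→0 (0)
 43  00000110000→0 (0)
 44  00001100000→0 (0)
 45  00011000000→0 (0)
 46  00110000000→0 (0)
 47  01100000000→0 (0)
 48  11000000000→1 (1)
 49  10000000001→1 (1)
 50  00000000011→0 (1)
 51  00000000111→0 (1)
 52  00000001111→0 (1)
 53  00000011111→0 (1)
 54  00000111111→0 (1)
 55  00001111111→0 (1)
 56  00011111111→0 (1)
 57  00111111111→0 (1)
 58  01111111111→0 (1)
 59  11111111111→1 (0)
 60  11111111110→1 (0)
 61  11111111100→1 (1)
 62  11111111001→1 (1)
 63  11111110011→1 (0)
 64  11111100110→1 (0)
 65  11111001100→1 (1)
 66  11110011001→1 (1)
 67  11100110011→1 (0)
 68  11001100110→1 (0)
 69  10011001100→1 (1)
 70  00110011001→0 (0)
 71  01100110010→0 (1)
 72  11001100101→1 (1)
 73  10011001011→1 (0)
 74  00110010110→0 (1)
 75  01100101101→0 (0)
 76  11001011010→1 (0)
 77  10010110100→1 (1)
 78  00101101001→0 (0)
 79  01011010010→0 (1)
 80  10110100101→1 (1)
 81  01101001011→0 (1)
 82  11010010111→1 (0)
 83  10100101110→1 (0)
 84  01001011100→0 (0)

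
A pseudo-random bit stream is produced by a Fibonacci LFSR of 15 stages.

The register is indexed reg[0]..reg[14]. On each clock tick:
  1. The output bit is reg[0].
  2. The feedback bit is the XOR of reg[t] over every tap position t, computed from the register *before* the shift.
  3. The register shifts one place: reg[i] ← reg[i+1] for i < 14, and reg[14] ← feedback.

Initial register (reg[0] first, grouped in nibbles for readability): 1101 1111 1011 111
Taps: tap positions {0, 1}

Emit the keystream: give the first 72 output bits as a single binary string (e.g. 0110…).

tick  register→output (feedback)
  0  110111111011111→1 (0)
  1  101111110111110→1 (1)
  2  011111101111101→0 (1)
  3  111111011111011→1 (0)
  4  111110111110110→1 (0)
  5  111101111101100→1 (0)
  6  111011111011000→1 (0)
  7  110111110110000→1 (0)
  8  101111101100000→1 (1)
  9  011111011000001→0 (1)
 10  111110110000011→1 (0)
 11  111101100000110→1 (0)
 12  111011000001100→1 (0)
 13  110110000011000→1 (0)
 14  101100000110000→1 (1)
 15  011000001100001→0 (1)
 16  110000011000011→1 (0)
 17  100000110000110→1 (1)
 18  000001100001101→0 (0)
 19  000011000011010→0 (0)
 20  000110000110100→0 (0)
 21  001100001101000→0 (0)
 22  011000011010000→0 (1)
 23  110000110100001→1 (0)
 24  100001101000010→1 (1)
 25  000011010000101→0 (0)
 26  000110100001010→0 (0)
 27  001101000010100→0 (0)
 28  011010000101000→0 (1)
 29  110100001010001→1 (0)
 30  101000010100010→1 (1)
 31  010000101000101→0 (1)
 32  100001010001011→1 (1)
 33  000010100010111→0 (0)
 34  000101000101110→0 (0)
 35  001010001011100→0 (0)
 36  010100010111000→0 (1)
 37  101000101110001→1 (1)
 38  010001011100011→0 (1)
 39  100010111000111→1 (1)
 40  000101110001111→0 (0)
 41  001011100011110→0 (0)
 42  010111000111100→0 (1)
 43  101110001111001→1 (1)
 44  011100011110011→0 (1)
 45  111000111100111→1 (0)
 46  110001111001110→1 (0)
 47  100011110011100→1 (1)
 48  000111100111001→0 (0)
 49  001111001110010→0 (0)
 50  011110011100100→0 (1)
 51  111100111001001→1 (0)
 52  111001110010010→1 (0)
 53  110011100100100→1 (0)
 54  100111001001000→1 (1)
 55  001110010010001→0 (0)
 56  011100100100010→0 (1)
 57  111001001000101→1 (0)
 58  110010010001010→1 (0)
 59  100100100010100→1 (1)
 60  001001000101001→0 (0)
 61  010010001010010→0 (1)
 62  100100010100101→1 (1)
 63  001000101001011→0 (0)
 64  010001010010110→0 (1)
 65  100010100101101→1 (1)
 66  000101001011011→0 (0)
 67  001010010110110→0 (0)
 68  010100101101100→0 (1)
 69  101001011011001→1 (1)
 70  010010110110011→0 (1)
 71  100101101100111→1 (1)

110111111011111011000001100001101000010100010111000111100111001001000101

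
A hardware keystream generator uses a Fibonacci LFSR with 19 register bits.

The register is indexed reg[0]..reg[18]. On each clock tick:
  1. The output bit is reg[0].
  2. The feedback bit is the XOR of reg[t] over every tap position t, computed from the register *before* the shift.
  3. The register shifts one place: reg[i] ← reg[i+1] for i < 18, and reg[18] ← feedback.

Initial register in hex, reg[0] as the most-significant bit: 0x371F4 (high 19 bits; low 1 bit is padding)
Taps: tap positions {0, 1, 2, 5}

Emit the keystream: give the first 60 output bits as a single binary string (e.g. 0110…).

k : reg_k → out_k, fb_k
0: 0011011100011111010 → 0, fb=0
1: 0110111000111110100 → 0, fb=1
2: 1101110001111101001 → 1, fb=1
3: 1011100011111010011 → 1, fb=0
4: 0111000111110100110 → 0, fb=0
5: 1110001111101001100 → 1, fb=1
6: 1100011111010011001 → 1, fb=1
7: 1000111110100110011 → 1, fb=0
8: 0001111101001100110 → 0, fb=1
9: 0011111010011001101 → 0, fb=0
10: 0111110100110011010 → 0, fb=1
11: 1111101001100110101 → 1, fb=1
12: 1111010011001101011 → 1, fb=0
13: 1110100110011010110 → 1, fb=1
14: 1101001100110101101 → 1, fb=0
15: 1010011001101011010 → 1, fb=1
16: 0100110011010110101 → 0, fb=0
17: 1001100110101101010 → 1, fb=1
18: 0011001101011010101 → 0, fb=1
19: 0110011010110101011 → 0, fb=1
20: 1100110101101010111 → 1, fb=1
21: 1001101011010101111 → 1, fb=1
22: 0011010110101011111 → 0, fb=0
23: 0110101101010111110 → 0, fb=0
24: 1101011010101111100 → 1, fb=1
25: 1010110101011111001 → 1, fb=1
26: 0101101010111110011 → 0, fb=1
27: 1011010101111100111 → 1, fb=1
28: 0110101011111001111 → 0, fb=0
29: 1101010111110011110 → 1, fb=1
30: 1010101111100111101 → 1, fb=0
31: 0101011111001111010 → 0, fb=0
32: 1010111110011110100 → 1, fb=1
33: 0101111100111101001 → 0, fb=0
34: 1011111001111010010 → 1, fb=1
35: 0111110011110100101 → 0, fb=1
36: 1111100111101001011 → 1, fb=1
37: 1111001111010010111 → 1, fb=1
38: 1110011110100101111 → 1, fb=0
39: 1100111101001011110 → 1, fb=1
40: 1001111010010111101 → 1, fb=0
41: 0011110100101111010 → 0, fb=0
42: 0111101001011110100 → 0, fb=0
43: 1111010010111101000 → 1, fb=0
44: 1110100101111010000 → 1, fb=1
45: 1101001011110100001 → 1, fb=0
46: 1010010111101000010 → 1, fb=1
47: 0100101111010000101 → 0, fb=1
48: 1001011110100001011 → 1, fb=0
49: 0010111101000010110 → 0, fb=0
50: 0101111010000101100 → 0, fb=0
51: 1011110100001011000 → 1, fb=1
52: 0111101000010110001 → 0, fb=0
53: 1111010000101100010 → 1, fb=0
54: 1110100001011000100 → 1, fb=1
55: 1101000010110001001 → 1, fb=0
56: 1010000101100010010 → 1, fb=0
57: 0100001011000100100 → 0, fb=1
58: 1000010110001001001 → 1, fb=0
59: 0000101100010010010 → 0, fb=0

001101110001111101001100110101101010111110011110100101111010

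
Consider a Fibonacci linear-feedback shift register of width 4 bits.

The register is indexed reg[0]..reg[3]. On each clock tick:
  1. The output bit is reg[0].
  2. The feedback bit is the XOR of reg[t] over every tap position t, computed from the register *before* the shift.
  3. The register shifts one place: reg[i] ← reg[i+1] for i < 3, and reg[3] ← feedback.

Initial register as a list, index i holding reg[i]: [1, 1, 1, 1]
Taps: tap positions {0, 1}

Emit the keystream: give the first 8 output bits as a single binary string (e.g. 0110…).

step | reg (before) | out | fb
   0 | 1111 | 1 | 0
   1 | 1110 | 1 | 0
   2 | 1100 | 1 | 0
   3 | 1000 | 1 | 1
   4 | 0001 | 0 | 0
   5 | 0010 | 0 | 0
   6 | 0100 | 0 | 1
   7 | 1001 | 1 | 1

11110001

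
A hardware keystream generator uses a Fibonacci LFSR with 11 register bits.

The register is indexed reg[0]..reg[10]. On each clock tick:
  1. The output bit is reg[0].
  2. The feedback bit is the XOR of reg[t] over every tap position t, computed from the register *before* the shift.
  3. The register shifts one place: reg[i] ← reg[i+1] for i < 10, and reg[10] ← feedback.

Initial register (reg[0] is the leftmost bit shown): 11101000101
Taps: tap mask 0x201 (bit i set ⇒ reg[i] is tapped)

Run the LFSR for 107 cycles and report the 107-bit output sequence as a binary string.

11101000101100010100011111011111001101100111100011110011111001111001101001101001000011101000000110111111110

k : reg_k → out_k, fb_k
0: 11101000101 → 1, fb=1
1: 11010001011 → 1, fb=0
2: 10100010110 → 1, fb=0
3: 01000101100 → 0, fb=0
4: 10001011000 → 1, fb=1
5: 00010110001 → 0, fb=0
6: 00101100010 → 0, fb=1
7: 01011000101 → 0, fb=0
8: 10110001010 → 1, fb=0
9: 01100010100 → 0, fb=0
10: 11000101000 → 1, fb=1
11: 10001010001 → 1, fb=1
12: 00010100011 → 0, fb=1
13: 00101000111 → 0, fb=1
14: 01010001111 → 0, fb=1
15: 10100011111 → 1, fb=0
16: 01000111110 → 0, fb=1
17: 10001111101 → 1, fb=1
18: 00011111011 → 0, fb=1
19: 00111110111 → 0, fb=1
20: 01111101111 → 0, fb=1
21: 11111011111 → 1, fb=0
22: 11110111110 → 1, fb=0
23: 11101111100 → 1, fb=1
24: 11011111001 → 1, fb=1
25: 10111110011 → 1, fb=0
26: 01111100110 → 0, fb=1
27: 11111001101 → 1, fb=1
28: 11110011011 → 1, fb=0
29: 11100110110 → 1, fb=0
30: 11001101100 → 1, fb=1
31: 10011011001 → 1, fb=1
32: 00110110011 → 0, fb=1
33: 01101100111 → 0, fb=1
34: 11011001111 → 1, fb=0
35: 10110011110 → 1, fb=0
36: 01100111100 → 0, fb=0
37: 11001111000 → 1, fb=1
38: 10011110001 → 1, fb=1
39: 00111100011 → 0, fb=1
40: 01111000111 → 0, fb=1
41: 11110001111 → 1, fb=0
42: 11100011110 → 1, fb=0
43: 11000111100 → 1, fb=1
44: 10001111001 → 1, fb=1
45: 00011110011 → 0, fb=1
46: 00111100111 → 0, fb=1
47: 01111001111 → 0, fb=1
48: 11110011111 → 1, fb=0
49: 11100111110 → 1, fb=0
50: 11001111100 → 1, fb=1
51: 10011111001 → 1, fb=1
52: 00111110011 → 0, fb=1
53: 01111100111 → 0, fb=1
54: 11111001111 → 1, fb=0
55: 11110011110 → 1, fb=0
56: 11100111100 → 1, fb=1
57: 11001111001 → 1, fb=1
58: 10011110011 → 1, fb=0
59: 00111100110 → 0, fb=1
60: 01111001101 → 0, fb=0
61: 11110011010 → 1, fb=0
62: 11100110100 → 1, fb=1
63: 11001101001 → 1, fb=1
64: 10011010011 → 1, fb=0
65: 00110100110 → 0, fb=1
66: 01101001101 → 0, fb=0
67: 11010011010 → 1, fb=0
68: 10100110100 → 1, fb=1
69: 01001101001 → 0, fb=0
70: 10011010010 → 1, fb=0
71: 00110100100 → 0, fb=0
72: 01101001000 → 0, fb=0
73: 11010010000 → 1, fb=1
74: 10100100001 → 1, fb=1
75: 01001000011 → 0, fb=1
76: 10010000111 → 1, fb=0
77: 00100001110 → 0, fb=1
78: 01000011101 → 0, fb=0
79: 10000111010 → 1, fb=0
80: 00001110100 → 0, fb=0
81: 00011101000 → 0, fb=0
82: 00111010000 → 0, fb=0
83: 01110100000 → 0, fb=0
84: 11101000000 → 1, fb=1
85: 11010000001 → 1, fb=1
86: 10100000011 → 1, fb=0
87: 01000000110 → 0, fb=1
88: 10000001101 → 1, fb=1
89: 00000011011 → 0, fb=1
90: 00000110111 → 0, fb=1
91: 00001101111 → 0, fb=1
92: 00011011111 → 0, fb=1
93: 00110111111 → 0, fb=1
94: 01101111111 → 0, fb=1
95: 11011111111 → 1, fb=0
96: 10111111110 → 1, fb=0
97: 01111111100 → 0, fb=0
98: 11111111000 → 1, fb=1
99: 11111110001 → 1, fb=1
100: 11111100011 → 1, fb=0
101: 11111000110 → 1, fb=0
102: 11110001100 → 1, fb=1
103: 11100011001 → 1, fb=1
104: 11000110011 → 1, fb=0
105: 10001100110 → 1, fb=0
106: 00011001100 → 0, fb=0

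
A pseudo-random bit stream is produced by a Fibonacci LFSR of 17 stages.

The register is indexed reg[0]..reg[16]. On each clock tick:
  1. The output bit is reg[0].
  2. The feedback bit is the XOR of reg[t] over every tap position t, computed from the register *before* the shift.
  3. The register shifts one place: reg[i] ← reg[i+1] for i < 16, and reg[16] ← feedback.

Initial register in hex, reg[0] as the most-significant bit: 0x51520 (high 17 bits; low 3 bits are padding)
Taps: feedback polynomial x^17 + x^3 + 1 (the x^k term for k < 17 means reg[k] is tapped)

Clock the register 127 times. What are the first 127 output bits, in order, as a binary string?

0101000101010010011011011110000010000001011100100100010101110000001101110111100011000110010111110111101001010010010101000110000

tick  register→output (feedback)
  0  01010001010100100→0 (1)
  1  10100010101001001→1 (1)
  2  01000101010010011→0 (0)
  3  10001010100100110→1 (1)
  4  00010101001001101→0 (1)
  5  00101010010011011→0 (0)
  6  01010100100110110→0 (1)
  7  10101001001101101→1 (1)
  8  01010010011011011→0 (1)
  9  10100100110110111→1 (1)
 10  01001001101101111→0 (0)
 11  10010011011011110→1 (0)
 12  00100110110111100→0 (0)
 13  01001101101111000→0 (0)
 14  10011011011110000→1 (0)
 15  00110110111100000→0 (1)
 16  01101101111000001→0 (0)
 17  11011011110000010→1 (0)
 18  10110111100000100→1 (0)
 19  01101111000001000→0 (0)
 20  11011110000010000→1 (0)
 21  10111100000100000→1 (0)
 22  01111000001000000→0 (1)
 23  11110000010000001→1 (0)
 24  11100000100000010→1 (1)
 25  11000001000000101→1 (1)
 26  10000010000001011→1 (1)
 27  00000100000010111→0 (0)
 28  00001000000101110→0 (0)
 29  00010000001011100→0 (1)
 30  00100000010111001→0 (0)
 31  01000000101110010→0 (0)
 32  10000001011100100→1 (1)
 33  00000010111001001→0 (0)
 34  00000101110010010→0 (0)
 35  00001011100100100→0 (0)
 36  00010111001001000→0 (1)
 37  00101110010010001→0 (0)
 38  01011100100100010→0 (1)
 39  10111001001000101→1 (0)
 40  01110010010001010→0 (1)
 41  11100100100010101→1 (1)
 42  11001001000101011→1 (1)
 43  10010010001010111→1 (0)
 44  00100100010101110→0 (0)
 45  01001000101011100→0 (0)
 46  10010001010111000→1 (0)
 47  00100010101110000→0 (0)
 48  01000101011100000→0 (0)
 49  10001010111000000→1 (1)
 50  00010101110000001→0 (1)
 51  00101011100000011→0 (0)
 52  01010111000000110→0 (1)
 53  10101110000001101→1 (1)
 54  01011100000011011→0 (1)
 55  10111000000110111→1 (0)
 56  01110000001101110→0 (1)
 57  11100000011011101→1 (1)
 58  11000000110111011→1 (1)
 59  10000001101110111→1 (1)
 60  00000011011101111→0 (0)
 61  00000110111011110→0 (0)
 62  00001101110111100→0 (0)
 63  00011011101111000→0 (1)
 64  00110111011110001→0 (1)
 65  01101110111100011→0 (0)
 66  11011101111000110→1 (0)
 67  10111011110001100→1 (0)
 68  01110111100011000→0 (1)
 69  11101111000110001→1 (1)
 70  11011110001100011→1 (0)
 71  10111100011000110→1 (0)
 72  01111000110001100→0 (1)
 73  11110001100011001→1 (0)
 74  11100011000110010→1 (1)
 75  11000110001100101→1 (1)
 76  10001100011001011→1 (1)
 77  00011000110010111→0 (1)
 78  00110001100101111→0 (1)
 79  01100011001011111→0 (0)
 80  11000110010111110→1 (1)
 81  10001100101111101→1 (1)
 82  00011001011111011→0 (1)
 83  00110010111110111→0 (1)
 84  01100101111101111→0 (0)
 85  11001011111011110→1 (1)
 86  10010111110111101→1 (0)
 87  00101111101111010→0 (0)
 88  01011111011110100→0 (1)
 89  10111110111101001→1 (0)
 90  01111101111010010→0 (1)
 91  11111011110100101→1 (0)
 92  11110111101001010→1 (0)
 93  11101111010010100→1 (1)
 94  11011110100101001→1 (0)
 95  10111101001010010→1 (0)
 96  01111010010100100→0 (1)
 97  11110100101001001→1 (0)
 98  11101001010010010→1 (1)
 99  11010010100100101→1 (0)
100  10100101001001010→1 (1)
101  01001010010010101→0 (0)
102  10010100100101010→1 (0)
103  00101001001010100→0 (0)
104  01010010010101000→0 (1)
105  10100100101010001→1 (1)
106  01001001010100011→0 (0)
107  10010010101000110→1 (0)
108  00100101010001100→0 (0)
109  01001010100011000→0 (0)
110  10010101000110000→1 (0)
111  00101010001100000→0 (0)
112  01010100011000000→0 (1)
113  10101000110000001→1 (1)
114  01010001100000011→0 (1)
115  10100011000000111→1 (1)
116  01000110000001111→0 (0)
117  10001100000011110→1 (1)
118  00011000000111101→0 (1)
119  00110000001111011→0 (1)
120  01100000011110111→0 (0)
121  11000000111101110→1 (1)
122  10000001111011101→1 (1)
123  00000011110111011→0 (0)
124  00000111101110110→0 (0)
125  00001111011101100→0 (0)
126  00011110111011000→0 (1)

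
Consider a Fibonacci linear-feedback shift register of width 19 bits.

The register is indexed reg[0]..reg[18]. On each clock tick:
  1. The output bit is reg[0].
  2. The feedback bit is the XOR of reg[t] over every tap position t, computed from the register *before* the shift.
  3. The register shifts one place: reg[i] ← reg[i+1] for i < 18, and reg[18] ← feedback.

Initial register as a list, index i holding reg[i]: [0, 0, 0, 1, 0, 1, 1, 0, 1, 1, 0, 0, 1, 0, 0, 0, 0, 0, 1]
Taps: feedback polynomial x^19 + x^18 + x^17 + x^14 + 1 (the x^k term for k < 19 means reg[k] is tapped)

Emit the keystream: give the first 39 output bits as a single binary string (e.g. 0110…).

000101101100100000110100010011110010010

k : reg_k → out_k, fb_k
0: 0001011011001000001 → 0, fb=1
1: 0010110110010000011 → 0, fb=0
2: 0101101100100000110 → 0, fb=1
3: 1011011001000001101 → 1, fb=0
4: 0110110010000011010 → 0, fb=0
5: 1101100100000110100 → 1, fb=0
6: 1011001000001101000 → 1, fb=1
7: 0110010000011010001 → 0, fb=0
8: 1100100000110100010 → 1, fb=0
9: 1001000001101000100 → 1, fb=1
10: 0010000011010001001 → 0, fb=1
11: 0100000110100010011 → 0, fb=1
12: 1000001101000100111 → 1, fb=1
13: 0000011010001001111 → 0, fb=0
14: 0000110100010011110 → 0, fb=0
15: 0001101000100111100 → 0, fb=1
16: 0011010001001111001 → 0, fb=0
17: 0110100010011110010 → 0, fb=0
18: 1101000100111100100 → 1, fb=1
19: 1010001001111001001 → 1, fb=0
20: 0100010011110010010 → 0, fb=0
21: 1000100111100100100 → 1, fb=1
22: 0001001111001001001 → 0, fb=1
23: 0010011110010010011 → 0, fb=1
24: 0100111100100100111 → 0, fb=0
25: 1001111001001001110 → 1, fb=0
26: 0011110010010011100 → 0, fb=1
27: 0111100100100111001 → 0, fb=0
28: 1111001001001110010 → 1, fb=1
29: 1110010010011100101 → 1, fb=0
30: 1100100100111001010 → 1, fb=0
31: 1001001001110010100 → 1, fb=0
32: 0010010011100101000 → 0, fb=0
33: 0100100111001010000 → 0, fb=1
34: 1001001110010100001 → 1, fb=0
35: 0010011100101000010 → 0, fb=1
36: 0100111001010000101 → 0, fb=1
37: 1001110010100001011 → 1, fb=1
38: 0011100101000010111 → 0, fb=1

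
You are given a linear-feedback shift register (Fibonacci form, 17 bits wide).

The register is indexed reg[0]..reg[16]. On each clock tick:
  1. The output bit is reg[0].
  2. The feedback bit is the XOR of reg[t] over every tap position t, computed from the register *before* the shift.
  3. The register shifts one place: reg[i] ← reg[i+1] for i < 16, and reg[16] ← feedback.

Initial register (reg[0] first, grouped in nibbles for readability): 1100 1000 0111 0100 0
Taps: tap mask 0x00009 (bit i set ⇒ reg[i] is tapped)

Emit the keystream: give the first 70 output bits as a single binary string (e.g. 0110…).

1100100001110100010001011110101100110101010110010100111111001001100110

tick  register→output (feedback)
  0  11001000011101000→1 (1)
  1  10010000111010001→1 (0)
  2  00100001110100010→0 (0)
  3  01000011101000100→0 (0)
  4  10000111010001000→1 (1)
  5  00001110100010001→0 (0)
  6  00011101000100010→0 (1)
  7  00111010001000101→0 (1)
  8  01110100010001011→0 (1)
  9  11101000100010111→1 (1)
 10  11010001000101111→1 (0)
 11  10100010001011110→1 (1)
 12  01000100010111101→0 (0)
 13  10001000101111010→1 (1)
 14  00010001011110101→0 (1)
 15  00100010111101011→0 (0)
 16  01000101111010110→0 (0)
 17  10001011110101100→1 (1)
 18  00010111101011001→0 (1)
 19  00101111010110011→0 (0)
 20  01011110101100110→0 (1)
 21  10111101011001101→1 (0)
 22  01111010110011010→0 (1)
 23  11110101100110101→1 (0)
 24  11101011001101010→1 (1)
 25  11010110011010101→1 (0)
 26  10101100110101010→1 (1)
 27  01011001101010101→0 (1)
 28  10110011010101011→1 (0)
 29  01100110101010110→0 (0)
 30  11001101010101100→1 (1)
 31  10011010101011001→1 (0)
 32  00110101010110010→0 (1)
 33  01101010101100101→0 (0)
 34  11010101011001010→1 (0)
 35  10101010110010100→1 (1)
 36  01010101100101001→0 (1)
 37  10101011001010011→1 (1)
 38  01010110010100111→0 (1)
 39  10101100101001111→1 (1)
 40  01011001010011111→0 (1)
 41  10110010100111111→1 (0)
 42  01100101001111110→0 (0)
 43  11001010011111100→1 (1)
 44  10010100111111001→1 (0)
 45  00101001111110010→0 (0)
 46  01010011111100100→0 (1)
 47  10100111111001001→1 (1)
 48  01001111110010011→0 (0)
 49  10011111100100110→1 (0)
 50  00111111001001100→0 (1)
 51  01111110010011001→0 (1)
 52  11111100100110011→1 (0)
 53  11111001001100110→1 (0)
 54  11110010011001100→1 (0)
 55  11100100110011000→1 (1)
 56  11001001100110001→1 (1)
 57  10010011001100011→1 (0)
 58  00100110011000110→0 (0)
 59  01001100110001100→0 (0)
 60  10011001100011000→1 (0)
 61  00110011000110000→0 (1)
 62  01100110001100001→0 (0)
 63  11001100011000010→1 (1)
 64  10011000110000101→1 (0)
 65  00110001100001010→0 (1)
 66  01100011000010101→0 (0)
 67  11000110000101010→1 (1)
 68  10001100001010101→1 (1)
 69  00011000010101011→0 (1)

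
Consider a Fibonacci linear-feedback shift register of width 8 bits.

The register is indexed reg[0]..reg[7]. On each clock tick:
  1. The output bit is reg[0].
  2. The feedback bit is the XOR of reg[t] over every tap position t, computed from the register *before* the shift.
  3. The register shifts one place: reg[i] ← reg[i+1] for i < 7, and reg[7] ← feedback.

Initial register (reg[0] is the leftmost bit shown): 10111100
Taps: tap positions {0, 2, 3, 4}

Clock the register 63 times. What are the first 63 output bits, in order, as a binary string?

101111000110100000001000111000100101110000001100100100110111001

k : reg_k → out_k, fb_k
0: 10111100 → 1, fb=0
1: 01111000 → 0, fb=1
2: 11110001 → 1, fb=1
3: 11100011 → 1, fb=0
4: 11000110 → 1, fb=1
5: 10001101 → 1, fb=0
6: 00011010 → 0, fb=0
7: 00110100 → 0, fb=0
8: 01101000 → 0, fb=0
9: 11010000 → 1, fb=0
10: 10100000 → 1, fb=0
11: 01000000 → 0, fb=0
12: 10000000 → 1, fb=1
13: 00000001 → 0, fb=0
14: 00000010 → 0, fb=0
15: 00000100 → 0, fb=0
16: 00001000 → 0, fb=1
17: 00010001 → 0, fb=1
18: 00100011 → 0, fb=1
19: 01000111 → 0, fb=0
20: 10001110 → 1, fb=0
21: 00011100 → 0, fb=0
22: 00111000 → 0, fb=1
23: 01110001 → 0, fb=0
24: 11100010 → 1, fb=0
25: 11000100 → 1, fb=1
26: 10001001 → 1, fb=0
27: 00010010 → 0, fb=1
28: 00100101 → 0, fb=1
29: 01001011 → 0, fb=1
30: 10010111 → 1, fb=0
31: 00101110 → 0, fb=0
32: 01011100 → 0, fb=0
33: 10111000 → 1, fb=0
34: 01110000 → 0, fb=0
35: 11100000 → 1, fb=0
36: 11000000 → 1, fb=1
37: 10000001 → 1, fb=1
38: 00000011 → 0, fb=0
39: 00000110 → 0, fb=0
40: 00001100 → 0, fb=1
41: 00011001 → 0, fb=0
42: 00110010 → 0, fb=0
43: 01100100 → 0, fb=1
44: 11001001 → 1, fb=0
45: 10010010 → 1, fb=0
46: 00100100 → 0, fb=1
47: 01001001 → 0, fb=1
48: 10010011 → 1, fb=0
49: 00100110 → 0, fb=1
50: 01001101 → 0, fb=1
51: 10011011 → 1, fb=1
52: 00110111 → 0, fb=0
53: 01101110 → 0, fb=0
54: 11011100 → 1, fb=1
55: 10111001 → 1, fb=0
56: 01110010 → 0, fb=0
57: 11100100 → 1, fb=0
58: 11001000 → 1, fb=0
59: 10010000 → 1, fb=0
60: 00100000 → 0, fb=1
61: 01000001 → 0, fb=0
62: 10000010 → 1, fb=1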